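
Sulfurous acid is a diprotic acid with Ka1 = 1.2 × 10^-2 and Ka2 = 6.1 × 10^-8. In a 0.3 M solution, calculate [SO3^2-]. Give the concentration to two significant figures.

First ionization gives [H+] ≈ [HSO3-] = 5.43 × 10^-2 M.
Second step: Ka2 = [H+][SO3^2-]/[HSO3-] ≈ [SO3^2-] (since [H+] ≈ [HSO3-]).
So [SO3^2-] ≈ Ka2.

6.1 × 10^-8 M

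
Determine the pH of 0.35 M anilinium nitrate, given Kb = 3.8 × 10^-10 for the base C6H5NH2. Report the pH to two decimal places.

C6H5NH3+ is the conjugate acid of the weak base C6H5NH2.
Ka = Kw/Kb = 1.0×10^-14 / 3.8 × 10^-10 = 2.63 × 10^-5
Let x = [H+] at equilibrium. Ka = x²/(0.35 − x).
Since Ka ≪ C₀, x ≈ √(Ka·C₀) = 3.03 × 10^-3 M.
pH = −log[H+] = −log(3.03 × 10^-3) = 2.52

pH = 2.52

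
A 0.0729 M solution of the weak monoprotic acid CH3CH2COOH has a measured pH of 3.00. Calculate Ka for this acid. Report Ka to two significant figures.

[H+] = 10^(-3.00) = 1.00 × 10^-3 M
At equilibrium [HA] = 0.0729 − 1.00 × 10^-3 = 7.19 × 10^-2 M
Ka = [H+][A-]/[HA] = (1.00 × 10^-3)² / 7.19 × 10^-2 = 1.4 × 10^-5

Ka = 1.4 × 10^-5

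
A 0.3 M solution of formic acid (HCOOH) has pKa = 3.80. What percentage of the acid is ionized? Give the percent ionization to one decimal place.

HCOOH ⇌ HCOO- + H+; let x = [H+] at equilibrium.
Ka = 10^(−3.80) = 1.58 × 10^-4
x ≈ √(Ka·C₀) = √(1.58 × 10^-4 × 0.3) = 6.88 × 10^-3 M
% ionization = x/C₀ × 100% = 6.88 × 10^-3/0.3 × 100% = 2.3%

2.3%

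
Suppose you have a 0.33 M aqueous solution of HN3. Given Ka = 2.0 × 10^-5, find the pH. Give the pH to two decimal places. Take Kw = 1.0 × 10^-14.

HN3 ⇌ N3- + H+
From the ICE table, Ka = [H+]²/(0.33 − [H+]) = 2.0 × 10^-5.
Assume [H+] ≪ 0.33: [H+] ≈ √(2.0 × 10^-5 × 0.33) = 2.57 × 10^-3 M
([H+]/C₀ = 0.78% < 5%, so the approximation holds.)
pH = −log[H+] = −log(2.57 × 10^-3) = 2.59

pH = 2.59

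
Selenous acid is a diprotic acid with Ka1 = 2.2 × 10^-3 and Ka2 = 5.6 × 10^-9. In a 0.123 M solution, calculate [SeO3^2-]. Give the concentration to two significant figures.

First ionization gives [H+] ≈ [HSeO3-] = 1.54 × 10^-2 M.
Second step: Ka2 = [H+][SeO3^2-]/[HSeO3-] ≈ [SeO3^2-] (since [H+] ≈ [HSeO3-]).
So [SeO3^2-] ≈ Ka2.

5.6 × 10^-9 M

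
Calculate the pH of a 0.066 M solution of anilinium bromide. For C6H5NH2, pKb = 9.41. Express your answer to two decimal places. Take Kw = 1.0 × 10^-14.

C6H5NH3+ is the conjugate acid of the weak base C6H5NH2.
Kb = 10^(−9.41) = 3.89 × 10^-10
Ka = Kw/Kb = 1.0×10^-14 / 3.89 × 10^-10 = 2.57 × 10^-5
From the ICE table, Ka = [H+]²/(0.066 − [H+]) = 2.57 × 10^-5.
Neglecting [H+] in the denominator: [H+] = √(2.57 × 10^-5 × 0.066) = 1.30 × 10^-3 M
pH = −log(1.30 × 10^-3) = 2.89

pH = 2.89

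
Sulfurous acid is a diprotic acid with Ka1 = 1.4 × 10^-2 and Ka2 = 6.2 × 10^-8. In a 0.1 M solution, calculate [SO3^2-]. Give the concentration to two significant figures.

First ionization gives [H+] ≈ [HSO3-] = 3.11 × 10^-2 M.
Second step: Ka2 = [H+][SO3^2-]/[HSO3-] ≈ [SO3^2-] (since [H+] ≈ [HSO3-]).
So [SO3^2-] ≈ Ka2.

6.2 × 10^-8 M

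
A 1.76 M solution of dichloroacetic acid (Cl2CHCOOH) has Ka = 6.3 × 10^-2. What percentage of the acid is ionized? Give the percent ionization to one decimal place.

17.2%

Cl2CHCOOH ⇌ Cl2CHCOO- + H+; let x = [H+] at equilibrium.
Ka = x²/(C₀ − x); solving the quadratic gives x = 3.03 × 10^-1 M.
% ionization = x/C₀ × 100% = 3.03 × 10^-1/1.76 × 100% = 17.2%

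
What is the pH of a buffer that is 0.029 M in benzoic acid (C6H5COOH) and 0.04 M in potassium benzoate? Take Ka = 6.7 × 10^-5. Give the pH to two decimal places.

pH = 4.31

pKa = −log(6.7 × 10^-5) = 4.174
pH = pKa + log([A⁻]/[HA]) = 4.174 + log(0.04/0.029)
pH = 4.174 + (+0.140) = 4.31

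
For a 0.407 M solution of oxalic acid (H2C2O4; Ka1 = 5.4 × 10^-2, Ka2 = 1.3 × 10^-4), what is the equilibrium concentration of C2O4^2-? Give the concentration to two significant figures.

First ionization gives [H+] ≈ [HC2O4-] = 1.24 × 10^-1 M.
Second step: Ka2 = [H+][C2O4^2-]/[HC2O4-] ≈ [C2O4^2-] (since [H+] ≈ [HC2O4-]).
So [C2O4^2-] ≈ Ka2.

1.3 × 10^-4 M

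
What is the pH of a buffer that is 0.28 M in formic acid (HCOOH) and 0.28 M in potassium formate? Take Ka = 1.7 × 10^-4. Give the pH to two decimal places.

pKa = −log(1.7 × 10^-4) = 3.770
Using pH = pKa + log([base]/[acid]) with [base]/[acid] = 0.28/0.28:
pH = 3.770 + (+0.000) = 3.77

pH = 3.77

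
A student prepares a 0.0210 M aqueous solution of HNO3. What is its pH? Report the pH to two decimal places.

pH = 1.68

HNO3 is a strong acid and dissociates completely, so [H+] = 0.0210 M.
pH = -log(0.021) = 1.68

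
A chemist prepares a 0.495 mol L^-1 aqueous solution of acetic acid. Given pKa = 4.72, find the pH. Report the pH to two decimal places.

pH = 2.51

CH3COOH ⇌ CH3COO- + H+
Ka = 10^(−4.72) = 1.91 × 10^-5
From the ICE table, Ka = x²/(0.495 − x) = 1.91 × 10^-5.
Assume x ≪ 0.495: x ≈ √(1.91 × 10^-5 × 0.495) = 3.07 × 10^-3 M
pH = −log(3.07 × 10^-3) = 2.51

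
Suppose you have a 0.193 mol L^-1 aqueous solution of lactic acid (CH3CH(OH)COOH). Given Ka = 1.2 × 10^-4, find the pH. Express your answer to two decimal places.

CH3CH(OH)COOH ⇌ CH3CH(OH)COO- + H+
Ka = x²/(0.193 − x) = 1.2 × 10^-4
Since Ka ≪ C₀, x ≈ √(Ka·C₀) = 4.81 × 10^-3 M.
Check: 2.5% ionized — well under 5%, approximation valid.
pH = −log[H+] = −log(4.81 × 10^-3) = 2.32

pH = 2.32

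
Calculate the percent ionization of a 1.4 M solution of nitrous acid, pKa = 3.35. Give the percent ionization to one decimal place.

1.8%

HNO2 ⇌ NO2- + H+; let x = [H+] at equilibrium.
Ka = 10^(−3.35) = 4.47 × 10^-4
x ≈ √(Ka·C₀) = √(4.47 × 10^-4 × 1.4) = 2.50 × 10^-2 M
Fraction ionized = 2.50 × 10^-2 / 1.4 = 0.0179 → 1.8%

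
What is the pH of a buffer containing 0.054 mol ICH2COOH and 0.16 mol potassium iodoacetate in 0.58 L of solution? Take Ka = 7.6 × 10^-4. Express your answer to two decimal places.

pH = 3.59

pKa = −log(7.6 × 10^-4) = 3.119
Henderson–Hasselbalch: pH = pKa + log([ICH2COO-]/[ICH2COOH]) = 3.119 + log(0.16/0.054)
pH = 3.119 + (+0.472) = 3.59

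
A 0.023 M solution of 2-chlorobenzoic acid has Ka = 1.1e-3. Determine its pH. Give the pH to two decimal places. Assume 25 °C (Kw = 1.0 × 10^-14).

ClC6H4COOH ⇌ ClC6H4COO- + H+
From the ICE table, Ka = x²/(0.023 − x) = 1.1 × 10^-3.
x is not negligible relative to C₀; solve x² + 0.0011·x − 2.53e-05 = 0.
x = (−Ka + √(Ka² + 4·Ka·C₀))/2 = 4.51 × 10^-3 M
pH = −log[H+] = −log(4.51 × 10^-3) = 2.35

pH = 2.35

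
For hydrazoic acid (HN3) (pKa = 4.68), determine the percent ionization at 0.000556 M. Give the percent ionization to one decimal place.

17.6%

HN3 ⇌ N3- + H+; let x = [H+] at equilibrium.
Ka = 10^(−4.68) = 2.09 × 10^-5
Solve x² + 2.09e-05x − 1.16e-08 = 0 → x = 9.79 × 10^-5 M
% ionization = x/C₀ × 100% = 9.79 × 10^-5/0.000556 × 100% = 17.6%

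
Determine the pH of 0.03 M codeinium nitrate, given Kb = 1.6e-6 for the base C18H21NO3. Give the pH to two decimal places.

C18H22NO3+ is the conjugate acid of the weak base C18H21NO3.
Ka = Kw/Kb = 1.0×10^-14 / 1.6 × 10^-6 = 6.25 × 10^-9
From the ICE table, Ka = [H+]²/(0.03 − [H+]) = 6.25 × 10^-9.
Since Ka ≪ C₀, [H+] ≈ √(Ka·C₀) = 1.37 × 10^-5 M.
([H+]/C₀ = 0.046% < 5%, so the approximation holds.)
pH = −log[H+] = −log(1.37 × 10^-5) = 4.86

pH = 4.86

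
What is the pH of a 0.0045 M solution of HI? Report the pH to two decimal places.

pH = 2.35

HI is a strong acid and dissociates completely, so [H+] = 0.0045 M.
pH = -log(0.0045) = 2.35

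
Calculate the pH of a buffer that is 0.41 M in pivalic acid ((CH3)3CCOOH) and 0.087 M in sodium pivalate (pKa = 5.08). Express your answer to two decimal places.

Using pH = pKa + log([base]/[acid]) with [base]/[acid] = 0.087/0.41:
pH = 5.08 + (-0.673) = 4.41

pH = 4.41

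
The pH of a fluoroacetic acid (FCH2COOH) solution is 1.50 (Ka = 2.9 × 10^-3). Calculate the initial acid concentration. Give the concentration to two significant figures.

[H+] = 10^(-1.50) = 3.16 × 10^-2 M = x
Ka = x²/(C₀ − x) ⇒ C₀ = x + x²/Ka
C₀ = 3.16 × 10^-2 + (3.16 × 10^-2)²/(2.9 × 10^-3) = 3.76 × 10^-1 M

C₀ = 3.8 × 10^-1 M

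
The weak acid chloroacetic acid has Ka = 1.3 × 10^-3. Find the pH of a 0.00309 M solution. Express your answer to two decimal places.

pH = 2.84

ClCH2COOH ⇌ ClCH2COO- + H+
Ka = [H+]²/(0.00309 − [H+]) = 1.3 × 10^-3
Here C₀/Ka ≈ 2.38, so the small-[H+] approximation fails. Use the quadratic:
[H+] = (−Ka + √(Ka² + 4·Ka·C₀))/2 = 1.46 × 10^-3 M
pH = −log(1.46 × 10^-3) = 2.84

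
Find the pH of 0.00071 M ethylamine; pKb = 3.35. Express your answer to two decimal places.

C2H5NH2 + H2O ⇌ C2H5NH3+ + OH-
Kb = 10^(−3.35) = 4.47 × 10^-4
Kb = [OH-]²/(0.00071 − [OH-]) = 4.47 × 10^-4
Here C₀/Kb ≈ 1.59, so the small-[OH-] approximation fails. Use the quadratic:
[OH-] = (−Kb + √(Kb² + 4·Kb·C₀))/2 = 3.83 × 10^-4 M
pOH = −log(3.83 × 10^-4) = 3.42; pH = 14.00 − 3.42 = 10.58

pH = 10.58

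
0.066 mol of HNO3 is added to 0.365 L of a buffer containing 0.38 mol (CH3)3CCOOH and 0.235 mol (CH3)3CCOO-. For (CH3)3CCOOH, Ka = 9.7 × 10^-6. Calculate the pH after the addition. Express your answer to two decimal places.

Added H+ converts (CH3)3CCOO- to (CH3)3CCOOH: (CH3)3CCOOH → 0.446 mol, (CH3)3CCOO- → 0.169 mol.
pKa = −log(9.7 × 10^-6) = 5.013
Henderson–Hasselbalch with mole ratio 0.169/0.446: pH = 5.013 + (-0.421)

pH = 4.59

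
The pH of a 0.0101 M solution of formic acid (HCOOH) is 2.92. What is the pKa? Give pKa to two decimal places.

[H+] = 10^(-2.92) = 1.20 × 10^-3 M
At equilibrium [HA] = 0.0101 − 1.20 × 10^-3 = 8.90 × 10^-3 M
Ka = [H+][A-]/[HA] = (1.20 × 10^-3)² / 8.90 × 10^-3 = 1.62 × 10^-4
pKa = -log(1.62 × 10^-4) = 3.79

pKa = 3.79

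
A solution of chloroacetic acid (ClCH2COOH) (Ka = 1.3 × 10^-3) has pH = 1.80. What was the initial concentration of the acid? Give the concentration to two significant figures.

[H+] = 10^(-1.80) = 1.58 × 10^-2 M = x
Ka = x²/(C₀ − x) ⇒ C₀ = x + x²/Ka
C₀ = 1.58 × 10^-2 + (1.58 × 10^-2)²/(1.3 × 10^-3) = 2.08 × 10^-1 M

C₀ = 2.1 × 10^-1 M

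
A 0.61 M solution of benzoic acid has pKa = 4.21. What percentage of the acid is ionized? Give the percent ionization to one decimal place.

C6H5COOH ⇌ C6H5COO- + H+; let x = [H+] at equilibrium.
Ka = 10^(−4.21) = 6.17 × 10^-5
x ≈ √(Ka·C₀) = √(6.17 × 10^-5 × 0.61) = 6.13 × 10^-3 M
Fraction ionized = 6.13 × 10^-3 / 0.61 = 0.0100 → 1.0%

1.0%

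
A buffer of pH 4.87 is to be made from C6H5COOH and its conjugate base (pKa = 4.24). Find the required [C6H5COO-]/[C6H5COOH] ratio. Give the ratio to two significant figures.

pH = pKa + log(r) ⇒ log(r) = 4.87 − 4.24 = +0.63
r = [C6H5COO-]/[C6H5COOH] = 10^(+0.63) = 4.27

ratio = 4.3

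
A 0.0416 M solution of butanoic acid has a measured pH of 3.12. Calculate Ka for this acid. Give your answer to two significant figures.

[H+] = 10^(-3.12) = 7.59 × 10^-4 M
At equilibrium [HA] = 0.0416 − 7.59 × 10^-4 = 4.08 × 10^-2 M
Ka = [H+][A-]/[HA] = (7.59 × 10^-4)² / 4.08 × 10^-2 = 1.4 × 10^-5

Ka = 1.4 × 10^-5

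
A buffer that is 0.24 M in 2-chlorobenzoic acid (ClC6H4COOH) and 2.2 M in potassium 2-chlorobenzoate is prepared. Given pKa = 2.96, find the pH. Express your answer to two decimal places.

pH = 3.92

pH = pKa + log([A⁻]/[HA]) = 2.96 + log(2.2/0.24)
pH = 2.96 + (+0.962) = 3.92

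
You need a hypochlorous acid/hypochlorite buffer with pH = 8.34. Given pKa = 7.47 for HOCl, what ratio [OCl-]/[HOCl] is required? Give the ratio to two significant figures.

ratio = 7.4

pH = pKa + log(r) ⇒ log(r) = 8.34 − 7.47 = +0.87
r = [OCl-]/[HOCl] = 10^(+0.87) = 7.41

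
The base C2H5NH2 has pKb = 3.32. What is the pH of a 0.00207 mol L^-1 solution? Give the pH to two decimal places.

C2H5NH2 + H2O ⇌ C2H5NH3+ + OH-
Kb = 10^(−3.32) = 4.79 × 10^-4
Kb = x²/(0.00207 − x) = 4.79 × 10^-4
x is not negligible relative to C₀; solve x² + 0.000479·x − 9.92e-07 = 0.
x = [−0.000479 + √(0.000479² + 3.97e-06)]/2 = 7.85 × 10^-4 M
pOH = 3.11, so pH = 14.00 − pOH = 10.89

pH = 10.89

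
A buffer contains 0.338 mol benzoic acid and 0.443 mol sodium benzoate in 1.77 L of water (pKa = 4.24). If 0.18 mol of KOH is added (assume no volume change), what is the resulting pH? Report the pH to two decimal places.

After neutralization: n(C6H5COOH) = 0.158 mol, n(C6H5COO-) = 0.623 mol.
Henderson–Hasselbalch with mole ratio 0.623/0.158: pH = 4.24 + (+0.596)

pH = 4.84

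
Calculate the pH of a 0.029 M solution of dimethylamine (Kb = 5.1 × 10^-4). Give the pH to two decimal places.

(CH3)2NH + H2O ⇌ (CH3)2NH2+ + OH-
Kb = x²/(0.029 − x) = 5.1 × 10^-4
Here C₀/Kb ≈ 56.9, so the small-x approximation fails. Use the quadratic:
x = [−0.00051 + √(0.00051² + 5.92e-05)]/2 = 3.60 × 10^-3 M
pOH = 2.44, so pH = 14.00 − pOH = 11.56

pH = 11.56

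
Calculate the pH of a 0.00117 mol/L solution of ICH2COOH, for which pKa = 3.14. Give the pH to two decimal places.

ICH2COOH ⇌ ICH2COO- + H+
Ka = 10^(−3.14) = 7.24 × 10^-4
Ka = x²/(0.00117 − x) = 7.24 × 10^-4
x is not negligible relative to C₀; solve x² + 0.000724·x − 8.47e-07 = 0.
x = (−Ka + √(Ka² + 4·Ka·C₀))/2 = 6.27 × 10^-4 M
pH = −log[H+] = −log(6.27 × 10^-4) = 3.20

pH = 3.20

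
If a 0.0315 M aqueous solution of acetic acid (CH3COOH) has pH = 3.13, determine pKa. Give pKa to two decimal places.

[H+] = 10^(-3.13) = 7.41 × 10^-4 M
At equilibrium [HA] = 0.0315 − 7.41 × 10^-4 = 3.08 × 10^-2 M
Ka = [H+][A-]/[HA] = (7.41 × 10^-4)² / 3.08 × 10^-2 = 1.78 × 10^-5
pKa = -log(1.78 × 10^-5) = 4.75

pKa = 4.75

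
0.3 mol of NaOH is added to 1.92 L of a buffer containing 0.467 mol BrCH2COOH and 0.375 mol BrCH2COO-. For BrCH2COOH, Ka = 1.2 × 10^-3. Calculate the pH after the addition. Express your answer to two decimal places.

OH- converts BrCH2COOH to BrCH2COO-: BrCH2COOH → 0.167 mol, BrCH2COO- → 0.675 mol.
pKa = −log(1.2 × 10^-3) = 2.921
Henderson–Hasselbalch with mole ratio 0.675/0.167: pH = 2.921 + (+0.607)

pH = 3.53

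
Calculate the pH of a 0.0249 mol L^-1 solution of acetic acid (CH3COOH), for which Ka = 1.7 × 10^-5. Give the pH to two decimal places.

pH = 3.19

CH3COOH ⇌ CH3COO- + H+
Ka = x²/(0.0249 − x) = 1.7 × 10^-5
Assume x ≪ 0.0249: x ≈ √(1.7 × 10^-5 × 0.0249) = 6.51 × 10^-4 M
Check: 2.6% ionized — well under 5%, approximation valid.
pH = −log(6.51 × 10^-4) = 3.19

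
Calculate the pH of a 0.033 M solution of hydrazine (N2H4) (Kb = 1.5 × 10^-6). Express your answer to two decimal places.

N2H4 + H2O ⇌ N2H5+ + OH-
From the ICE table, Kb = [OH-]²/(0.033 − [OH-]) = 1.5 × 10^-6.
Assume [OH-] ≪ 0.033: [OH-] ≈ √(1.5 × 10^-6 × 0.033) = 2.22 × 10^-4 M
pOH = −log(2.22 × 10^-4) = 3.65; pH = 14.00 − 3.65 = 10.35

pH = 10.35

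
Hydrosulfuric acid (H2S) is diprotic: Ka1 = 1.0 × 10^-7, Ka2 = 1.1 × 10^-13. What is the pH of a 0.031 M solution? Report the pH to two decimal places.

pH = 4.25

Since Ka1 ≫ Ka2, the first ionization dominates [H+].
Ka1 = x²/(0.031 − x) = 1.0 × 10^-7
x ≈ √(1.0 × 10^-7 × 0.031) = 5.57 × 10^-5 M
pH = −log(5.57 × 10^-5) = 4.25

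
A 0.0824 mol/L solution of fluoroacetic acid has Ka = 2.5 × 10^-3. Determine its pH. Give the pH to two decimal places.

FCH2COOH ⇌ FCH2COO- + H+
From the ICE table, Ka = x²/(0.0824 − x) = 2.5 × 10^-3.
The 5% rule fails; solving x² + Ka·x − Ka·C₀ = 0 exactly:
x = (−Ka + √(Ka² + 4·Ka·C₀))/2 = 1.32 × 10^-2 M
pH = −log[H+] = −log(1.32 × 10^-2) = 1.88

pH = 1.88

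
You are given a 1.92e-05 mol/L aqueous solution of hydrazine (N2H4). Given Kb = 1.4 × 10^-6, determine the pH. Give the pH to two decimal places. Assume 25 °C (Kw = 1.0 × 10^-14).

pH = 8.66

N2H4 + H2O ⇌ N2H5+ + OH-
Kb = x²/(1.92e-05 − x) = 1.4 × 10^-6
Here C₀/Kb ≈ 13.7, so the small-x approximation fails. Use the quadratic:
x = [−1.4e-06 + √(1.4e-06² + 1.08e-10)]/2 = 4.53 × 10^-6 M
pOH = −log(4.53 × 10^-6) = 5.34; pH = 14.00 − 5.34 = 8.66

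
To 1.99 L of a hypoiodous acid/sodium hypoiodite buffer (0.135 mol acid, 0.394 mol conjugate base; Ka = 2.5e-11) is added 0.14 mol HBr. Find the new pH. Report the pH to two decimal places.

pH = 10.57

Added H+ converts OI- to HOI: HOI → 0.275 mol, OI- → 0.254 mol.
pKa = −log(2.5 × 10^-11) = 10.602
pH = pKa + log([A⁻]/[HA]) = 10.602 + log(0.254/0.275) = 10.602 -0.034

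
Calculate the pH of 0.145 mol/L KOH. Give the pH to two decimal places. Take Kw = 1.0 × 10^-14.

KOH is a strong base; [OH-] = 0.145 M.
pOH = -log(0.145) = 0.84
pH = 14.00 - 0.84 = 13.16

pH = 13.16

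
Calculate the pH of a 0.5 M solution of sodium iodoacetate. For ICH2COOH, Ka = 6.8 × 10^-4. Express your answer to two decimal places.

pH = 8.43

ICH2COO- is the conjugate base of the weak acid ICH2COOH.
Kb = Kw/Ka = 1.0×10^-14 / 6.8 × 10^-4 = 1.47 × 10^-11
From the ICE table, Kb = [OH-]²/(0.5 − [OH-]) = 1.47 × 10^-11.
Since Kb ≪ C₀, [OH-] ≈ √(Kb·C₀) = 2.71 × 10^-6 M.
Check: 0.00054% ionized — well under 5%, approximation valid.
pOH = −log(2.71 × 10^-6) = 5.57; pH = 14.00 − 5.57 = 8.43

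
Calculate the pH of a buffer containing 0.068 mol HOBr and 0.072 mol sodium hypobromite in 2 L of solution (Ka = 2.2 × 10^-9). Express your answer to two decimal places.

pKa = −log(2.2 × 10^-9) = 8.658
Using pH = pKa + log([base]/[acid]) with [base]/[acid] = 0.072/0.068:
pH = 8.658 + (+0.025) = 8.68

pH = 8.68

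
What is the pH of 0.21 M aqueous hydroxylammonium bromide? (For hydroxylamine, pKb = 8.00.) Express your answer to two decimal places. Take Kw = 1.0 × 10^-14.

NH3OH+ is the conjugate acid of the weak base NH2OH.
Kb = 10^(−8.00) = 1.00 × 10^-8
Ka = Kw/Kb = 1.0×10^-14 / 1.00 × 10^-8 = 1.00 × 10^-6
Ka = x²/(0.21 − x) = 1.00 × 10^-6
Assume x ≪ 0.21: x ≈ √(1.00 × 10^-6 × 0.21) = 4.58 × 10^-4 M
pH = −log[H+] = −log(4.58 × 10^-4) = 3.34

pH = 3.34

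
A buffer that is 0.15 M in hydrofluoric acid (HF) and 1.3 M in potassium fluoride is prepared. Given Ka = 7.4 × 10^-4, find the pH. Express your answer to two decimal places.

pKa = −log(7.4 × 10^-4) = 3.131
Henderson–Hasselbalch: pH = pKa + log([F-]/[HF]) = 3.131 + log(1.3/0.15)
pH = 3.131 + (+0.938) = 4.07

pH = 4.07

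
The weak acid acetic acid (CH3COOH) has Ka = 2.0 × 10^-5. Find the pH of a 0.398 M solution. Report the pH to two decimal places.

CH3COOH ⇌ CH3COO- + H+
Ka = x²/(0.398 − x) = 2.0 × 10^-5
Since Ka ≪ C₀, x ≈ √(Ka·C₀) = 2.82 × 10^-3 M.
pH = −log[H+] = −log(2.82 × 10^-3) = 2.55

pH = 2.55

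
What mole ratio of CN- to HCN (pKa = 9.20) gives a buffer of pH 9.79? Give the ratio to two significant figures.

ratio = 3.9

pH = pKa + log(r) ⇒ log(r) = 9.79 − 9.20 = +0.59
r = [CN-]/[HCN] = 10^(+0.59) = 3.89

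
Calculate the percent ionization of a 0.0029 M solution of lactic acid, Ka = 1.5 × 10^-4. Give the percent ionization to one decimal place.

20.3%

CH3CH(OH)COOH ⇌ CH3CH(OH)COO- + H+; let x = [H+] at equilibrium.
Ka = x²/(C₀ − x); solving the quadratic gives x = 5.89 × 10^-4 M.
% ionization = x/C₀ × 100% = 5.89 × 10^-4/0.0029 × 100% = 20.3%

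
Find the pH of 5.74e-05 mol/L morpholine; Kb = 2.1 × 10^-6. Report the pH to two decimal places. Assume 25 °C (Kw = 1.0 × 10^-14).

C4H8ONH + H2O ⇌ C4H8ONH2+ + OH-
From the ICE table, Kb = [OH-]²/(5.74e-05 − [OH-]) = 2.1 × 10^-6.
The 5% rule fails; solving [OH-]² + Kb·[OH-] − Kb·C₀ = 0 exactly:
[OH-] = (−Kb + √(Kb² + 4·Kb·C₀))/2 = 9.98 × 10^-6 M
pOH = 5.00, so pH = 14.00 − pOH = 9.00

pH = 9.00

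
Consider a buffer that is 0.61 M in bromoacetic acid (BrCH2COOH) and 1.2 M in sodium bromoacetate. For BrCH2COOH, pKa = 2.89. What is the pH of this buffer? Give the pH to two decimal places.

pH = 3.18

Using pH = pKa + log([base]/[acid]) with [base]/[acid] = 1.2/0.61:
pH = 2.89 + (+0.294) = 3.18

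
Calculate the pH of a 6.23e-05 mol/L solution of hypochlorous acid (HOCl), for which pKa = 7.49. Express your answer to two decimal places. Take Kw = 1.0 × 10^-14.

pH = 5.85

HOCl ⇌ OCl- + H+
Ka = 10^(−7.49) = 3.24 × 10^-8
Let x = [H+] at equilibrium. Ka = x²/(6.23e-05 − x).
Neglecting x in the denominator: x = √(3.24 × 10^-8 × 6.23e-05) = 1.42 × 10^-6 M
(x/C₀ = 2.3% < 5%, so the approximation holds.)
pH = −log[H+] = −log(1.42 × 10^-6) = 5.85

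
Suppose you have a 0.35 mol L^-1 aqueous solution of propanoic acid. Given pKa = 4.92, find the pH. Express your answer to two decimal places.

CH3CH2COOH ⇌ CH3CH2COO- + H+
Ka = 10^(−4.92) = 1.20 × 10^-5
Ka = [H+]²/(0.35 − [H+]) = 1.20 × 10^-5
Neglecting [H+] in the denominator: [H+] = √(1.20 × 10^-5 × 0.35) = 2.05 × 10^-3 M
([H+]/C₀ = 0.59% < 5%, so the approximation holds.)
pH = −log(2.05 × 10^-3) = 2.69

pH = 2.69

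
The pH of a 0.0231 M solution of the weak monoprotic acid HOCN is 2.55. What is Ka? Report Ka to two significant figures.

Ka = 3.9 × 10^-4

[H+] = 10^(-2.55) = 2.82 × 10^-3 M
At equilibrium [HA] = 0.0231 − 2.82 × 10^-3 = 2.03 × 10^-2 M
Ka = [H+][A-]/[HA] = (2.82 × 10^-3)² / 2.03 × 10^-2 = 3.9 × 10^-4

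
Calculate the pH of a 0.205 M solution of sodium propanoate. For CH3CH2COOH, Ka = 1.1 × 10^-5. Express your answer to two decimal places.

CH3CH2COO- is the conjugate base of the weak acid CH3CH2COOH.
Kb = Kw/Ka = 1.0×10^-14 / 1.1 × 10^-5 = 9.09 × 10^-10
From the ICE table, Kb = x²/(0.205 − x) = 9.09 × 10^-10.
Assume x ≪ 0.205: x ≈ √(9.09 × 10^-10 × 0.205) = 1.37 × 10^-5 M
pOH = 4.86, so pH = 14.00 − pOH = 9.14

pH = 9.14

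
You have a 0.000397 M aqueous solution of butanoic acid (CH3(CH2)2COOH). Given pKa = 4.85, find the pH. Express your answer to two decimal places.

CH3(CH2)2COOH ⇌ CH3(CH2)2COO- + H+
Ka = 10^(−4.85) = 1.41 × 10^-5
From the ICE table, Ka = [H+]²/(0.000397 − [H+]) = 1.41 × 10^-5.
The 5% rule fails; solving [H+]² + Ka·[H+] − Ka·C₀ = 0 exactly:
[H+] = (−Ka + √(Ka² + 4·Ka·C₀))/2 = 6.81 × 10^-5 M
pH = −log[H+] = −log(6.81 × 10^-5) = 4.17

pH = 4.17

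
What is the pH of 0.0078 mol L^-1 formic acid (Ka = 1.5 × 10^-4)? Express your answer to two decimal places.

pH = 3.00

HCOOH ⇌ HCOO- + H+
Let x = [H+] at equilibrium. Ka = x²/(0.0078 − x).
Here C₀/Ka ≈ 52, so the small-x approximation fails. Use the quadratic:
x = [−0.00015 + √(0.00015² + 4.68e-06)]/2 = 1.01 × 10^-3 M
pH = −log(1.01 × 10^-3) = 3.00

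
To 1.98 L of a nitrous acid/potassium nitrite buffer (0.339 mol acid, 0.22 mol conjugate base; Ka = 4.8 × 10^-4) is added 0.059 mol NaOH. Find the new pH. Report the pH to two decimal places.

pH = 3.32

After neutralization: n(HNO2) = 0.28 mol, n(NO2-) = 0.279 mol.
pKa = −log(4.8 × 10^-4) = 3.319
Henderson–Hasselbalch with mole ratio 0.279/0.28: pH = 3.319 + (-0.002)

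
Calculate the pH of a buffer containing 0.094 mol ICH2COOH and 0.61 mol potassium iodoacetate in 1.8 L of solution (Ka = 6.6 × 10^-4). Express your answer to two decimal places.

pH = 3.99

pKa = −log(6.6 × 10^-4) = 3.180
pH = pKa + log([A⁻]/[HA]) = 3.180 + log(0.61/0.094)
pH = 3.180 + (+0.812) = 3.99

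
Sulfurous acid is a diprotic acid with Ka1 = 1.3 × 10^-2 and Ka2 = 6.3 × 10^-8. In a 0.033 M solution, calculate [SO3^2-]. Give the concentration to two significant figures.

6.3 × 10^-8 M

First ionization gives [H+] ≈ [HSO3-] = 1.52 × 10^-2 M.
Second step: Ka2 = [H+][SO3^2-]/[HSO3-] ≈ [SO3^2-] (since [H+] ≈ [HSO3-]).
So [SO3^2-] ≈ Ka2.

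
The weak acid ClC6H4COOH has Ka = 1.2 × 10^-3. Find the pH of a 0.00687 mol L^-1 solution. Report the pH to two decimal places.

pH = 2.63

ClC6H4COOH ⇌ ClC6H4COO- + H+
Ka = [H+]²/(0.00687 − [H+]) = 1.2 × 10^-3
[H+] is not negligible relative to C₀; solve [H+]² + 0.0012·[H+] − 8.24e-06 = 0.
[H+] = [−0.0012 + √(0.0012² + 3.3e-05)]/2 = 2.33 × 10^-3 M
pH = −log[H+] = −log(2.33 × 10^-3) = 2.63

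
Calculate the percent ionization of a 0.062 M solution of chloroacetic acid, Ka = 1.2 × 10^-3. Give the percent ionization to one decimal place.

13.0%

ClCH2COOH ⇌ ClCH2COO- + H+; let x = [H+] at equilibrium.
Ka = x²/(C₀ − x); solving the quadratic gives x = 8.05 × 10^-3 M.
Fraction ionized = 8.05 × 10^-3 / 0.062 = 0.1298 → 13.0%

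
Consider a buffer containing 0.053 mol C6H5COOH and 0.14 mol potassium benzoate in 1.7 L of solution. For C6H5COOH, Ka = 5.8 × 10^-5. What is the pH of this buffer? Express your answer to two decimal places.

pH = 4.66

pKa = −log(5.8 × 10^-5) = 4.237
pH = pKa + log([A⁻]/[HA]) = 4.237 + log(0.14/0.053)
pH = 4.237 + (+0.422) = 4.66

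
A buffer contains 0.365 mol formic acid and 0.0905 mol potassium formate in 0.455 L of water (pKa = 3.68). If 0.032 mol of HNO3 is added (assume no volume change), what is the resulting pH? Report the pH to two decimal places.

After neutralization: n(HCOOH) = 0.397 mol, n(HCOO-) = 0.0585 mol.
pH = pKa + log(n_HCOO-/n_HCOOH) = 3.68 + log(0.0585/0.397) = 3.68 + (-0.832)

pH = 2.85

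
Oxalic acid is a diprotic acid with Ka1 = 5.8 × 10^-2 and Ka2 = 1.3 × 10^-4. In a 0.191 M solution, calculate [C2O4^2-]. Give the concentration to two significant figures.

First ionization gives [H+] ≈ [HC2O4-] = 8.02 × 10^-2 M.
Second step: Ka2 = [H+][C2O4^2-]/[HC2O4-] ≈ [C2O4^2-] (since [H+] ≈ [HC2O4-]).
So [C2O4^2-] ≈ Ka2.

1.3 × 10^-4 M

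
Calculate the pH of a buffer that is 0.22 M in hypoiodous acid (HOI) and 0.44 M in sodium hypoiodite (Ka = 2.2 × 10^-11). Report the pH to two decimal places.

pKa = −log(2.2 × 10^-11) = 10.658
Henderson–Hasselbalch: pH = pKa + log([OI-]/[HOI]) = 10.658 + log(0.44/0.22)
pH = 10.658 + (+0.301) = 10.96

pH = 10.96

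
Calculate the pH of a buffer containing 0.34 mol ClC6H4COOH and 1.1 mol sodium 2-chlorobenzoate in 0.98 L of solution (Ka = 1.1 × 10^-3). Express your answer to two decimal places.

pKa = −log(1.1 × 10^-3) = 2.959
Using pH = pKa + log([base]/[acid]) with [base]/[acid] = 1.1/0.34:
pH = 2.959 + (+0.510) = 3.47

pH = 3.47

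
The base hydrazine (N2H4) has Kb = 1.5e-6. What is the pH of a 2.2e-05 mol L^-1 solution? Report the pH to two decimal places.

pH = 8.70

N2H4 + H2O ⇌ N2H5+ + OH-
Kb = x²/(2.2e-05 − x) = 1.5 × 10^-6
The 5% rule fails; solving x² + Kb·x − Kb·C₀ = 0 exactly:
x = (−Kb + √(Kb² + 4·Kb·C₀))/2 = 5.04 × 10^-6 M
pOH = 5.30, so pH = 14.00 − pOH = 8.70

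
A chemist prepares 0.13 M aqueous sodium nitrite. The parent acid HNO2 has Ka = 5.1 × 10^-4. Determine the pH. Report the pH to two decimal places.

NO2- is the conjugate base of the weak acid HNO2.
Kb = Kw/Ka = 1.0×10^-14 / 5.1 × 10^-4 = 1.96 × 10^-11
Kb = [OH-]²/(0.13 − [OH-]) = 1.96 × 10^-11
Since Kb ≪ C₀, [OH-] ≈ √(Kb·C₀) = 1.60 × 10^-6 M.
([OH-]/C₀ = 0.0012% < 5%, so the approximation holds.)
pOH = 5.80, so pH = 14.00 − pOH = 8.20

pH = 8.20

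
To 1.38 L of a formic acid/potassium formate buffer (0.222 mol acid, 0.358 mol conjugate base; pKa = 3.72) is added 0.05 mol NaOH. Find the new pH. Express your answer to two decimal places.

After neutralization: n(HCOOH) = 0.172 mol, n(HCOO-) = 0.408 mol.
pH = pKa + log(n_HCOO-/n_HCOOH) = 3.72 + log(0.408/0.172) = 3.72 + (+0.375)

pH = 4.10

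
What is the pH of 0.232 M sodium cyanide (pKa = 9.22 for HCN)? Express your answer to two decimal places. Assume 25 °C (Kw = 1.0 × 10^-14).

pH = 11.29

CN- is the conjugate base of the weak acid HCN.
Ka = 10^(−9.22) = 6.03 × 10^-10
Kb = Kw/Ka = 1.0×10^-14 / 6.03 × 10^-10 = 1.66 × 10^-5
From the ICE table, Kb = [OH-]²/(0.232 − [OH-]) = 1.66 × 10^-5.
Neglecting [OH-] in the denominator: [OH-] = √(1.66 × 10^-5 × 0.232) = 1.96 × 10^-3 M
pOH = −log(1.96 × 10^-3) = 2.71; pH = 14.00 − 2.71 = 11.29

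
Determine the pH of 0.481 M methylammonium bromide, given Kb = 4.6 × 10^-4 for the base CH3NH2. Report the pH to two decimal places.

CH3NH3+ is the conjugate acid of the weak base CH3NH2.
Ka = Kw/Kb = 1.0×10^-14 / 4.6 × 10^-4 = 2.17 × 10^-11
Let x = [H+] at equilibrium. Ka = x²/(0.481 − x).
Since Ka ≪ C₀, x ≈ √(Ka·C₀) = 3.23 × 10^-6 M.
Check: 0.00067% ionized — well under 5%, approximation valid.
pH = −log[H+] = −log(3.23 × 10^-6) = 5.49

pH = 5.49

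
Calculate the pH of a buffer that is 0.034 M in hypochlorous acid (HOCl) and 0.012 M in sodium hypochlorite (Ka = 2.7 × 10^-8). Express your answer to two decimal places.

pKa = −log(2.7 × 10^-8) = 7.569
Using pH = pKa + log([base]/[acid]) with [base]/[acid] = 0.012/0.034:
pH = 7.569 + (-0.452) = 7.12

pH = 7.12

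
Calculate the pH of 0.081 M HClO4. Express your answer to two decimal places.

pH = 1.09

HClO4 is a strong acid and dissociates completely, so [H+] = 0.081 M.
pH = -log(0.081) = 1.09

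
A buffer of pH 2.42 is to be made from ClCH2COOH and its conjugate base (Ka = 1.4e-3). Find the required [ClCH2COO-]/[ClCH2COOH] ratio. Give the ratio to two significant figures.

ratio = 0.37

pKa = -log(1.4 × 10^-3) = 2.854
pH = pKa + log(r) ⇒ log(r) = 2.42 − 2.854 = -0.434
r = [ClCH2COO-]/[ClCH2COOH] = 10^(-0.434) = 0.368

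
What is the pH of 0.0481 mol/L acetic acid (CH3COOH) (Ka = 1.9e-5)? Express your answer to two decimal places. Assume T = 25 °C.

CH3COOH ⇌ CH3COO- + H+
Ka = x²/(0.0481 − x) = 1.9 × 10^-5
Assume x ≪ 0.0481: x ≈ √(1.9 × 10^-5 × 0.0481) = 9.56 × 10^-4 M
(x/C₀ = 2% < 5%, so the approximation holds.)
pH = −log[H+] = −log(9.56 × 10^-4) = 3.02

pH = 3.02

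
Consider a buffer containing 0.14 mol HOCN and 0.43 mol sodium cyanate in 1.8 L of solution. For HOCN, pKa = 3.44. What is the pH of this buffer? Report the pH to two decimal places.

Henderson–Hasselbalch: pH = pKa + log([OCN-]/[HOCN]) = 3.44 + log(0.43/0.14)
pH = 3.44 + (+0.487) = 3.93

pH = 3.93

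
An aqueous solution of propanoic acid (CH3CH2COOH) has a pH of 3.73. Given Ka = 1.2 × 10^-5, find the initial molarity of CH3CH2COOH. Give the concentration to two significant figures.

C₀ = 3.1 × 10^-3 M

[H+] = 10^(-3.73) = 1.86 × 10^-4 M = x
Ka = x²/(C₀ − x) ⇒ C₀ = x + x²/Ka
C₀ = 1.86 × 10^-4 + (1.86 × 10^-4)²/(1.2 × 10^-5) = 3.07 × 10^-3 M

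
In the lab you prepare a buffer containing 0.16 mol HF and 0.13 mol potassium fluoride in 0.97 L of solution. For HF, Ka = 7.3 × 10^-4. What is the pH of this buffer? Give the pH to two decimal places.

pKa = −log(7.3 × 10^-4) = 3.137
Henderson–Hasselbalch: pH = pKa + log([F-]/[HF]) = 3.137 + log(0.13/0.16)
pH = 3.137 + (-0.090) = 3.05

pH = 3.05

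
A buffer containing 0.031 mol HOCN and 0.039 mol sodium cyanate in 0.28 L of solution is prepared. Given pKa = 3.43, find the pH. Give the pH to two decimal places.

pH = 3.53

pH = pKa + log([A⁻]/[HA]) = 3.43 + log(0.039/0.031)
pH = 3.43 + (+0.100) = 3.53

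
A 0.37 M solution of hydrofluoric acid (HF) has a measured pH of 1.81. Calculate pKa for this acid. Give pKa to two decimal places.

[H+] = 10^(-1.81) = 1.55 × 10^-2 M
At equilibrium [HA] = 0.37 − 1.55 × 10^-2 = 3.54 × 10^-1 M
Ka = [H+][A-]/[HA] = (1.55 × 10^-2)² / 3.54 × 10^-1 = 6.79 × 10^-4
pKa = -log(6.79 × 10^-4) = 3.17

pKa = 3.17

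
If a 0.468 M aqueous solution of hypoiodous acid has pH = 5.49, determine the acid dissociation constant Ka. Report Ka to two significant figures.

Ka = 2.2 × 10^-11

[H+] = 10^(-5.49) = 3.24 × 10^-6 M
At equilibrium [HA] = 0.468 − 3.24 × 10^-6 = 4.68 × 10^-1 M
Ka = [H+][A-]/[HA] = (3.24 × 10^-6)² / 4.68 × 10^-1 = 2.2 × 10^-11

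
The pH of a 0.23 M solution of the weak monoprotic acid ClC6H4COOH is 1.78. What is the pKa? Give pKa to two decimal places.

pKa = 2.89

[H+] = 10^(-1.78) = 1.66 × 10^-2 M
At equilibrium [HA] = 0.23 − 1.66 × 10^-2 = 2.13 × 10^-1 M
Ka = [H+][A-]/[HA] = (1.66 × 10^-2)² / 2.13 × 10^-1 = 1.29 × 10^-3
pKa = -log(1.29 × 10^-3) = 2.89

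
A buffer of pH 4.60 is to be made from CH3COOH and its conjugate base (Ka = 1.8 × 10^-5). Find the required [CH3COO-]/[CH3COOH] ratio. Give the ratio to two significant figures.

pKa = -log(1.8 × 10^-5) = 4.745
pH = pKa + log(r) ⇒ log(r) = 4.60 − 4.745 = -0.145
r = [CH3COO-]/[CH3COOH] = 10^(-0.145) = 0.716

ratio = 0.72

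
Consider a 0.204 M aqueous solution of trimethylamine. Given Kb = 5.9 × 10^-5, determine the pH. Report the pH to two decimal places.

(CH3)3N + H2O ⇌ (CH3)3NH+ + OH-
Kb = [OH-]²/(0.204 − [OH-]) = 5.9 × 10^-5
Since Kb ≪ C₀, [OH-] ≈ √(Kb·C₀) = 3.47 × 10^-3 M.
Check: 1.7% ionized — well under 5%, approximation valid.
pOH = −log(3.47 × 10^-3) = 2.46; pH = 14.00 − 2.46 = 11.54

pH = 11.54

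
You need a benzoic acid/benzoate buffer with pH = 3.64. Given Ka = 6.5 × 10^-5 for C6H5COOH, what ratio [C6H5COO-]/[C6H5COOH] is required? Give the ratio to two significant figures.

ratio = 0.28

pKa = -log(6.5 × 10^-5) = 4.187
pH = pKa + log(r) ⇒ log(r) = 3.64 − 4.187 = -0.547
r = [C6H5COO-]/[C6H5COOH] = 10^(-0.547) = 0.284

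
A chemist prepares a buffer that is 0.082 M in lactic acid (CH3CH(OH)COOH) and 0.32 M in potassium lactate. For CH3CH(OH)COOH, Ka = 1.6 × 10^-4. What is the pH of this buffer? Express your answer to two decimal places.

pKa = −log(1.6 × 10^-4) = 3.796
Henderson–Hasselbalch: pH = pKa + log([CH3CH(OH)COO-]/[CH3CH(OH)COOH]) = 3.796 + log(0.32/0.082)
pH = 3.796 + (+0.591) = 4.39

pH = 4.39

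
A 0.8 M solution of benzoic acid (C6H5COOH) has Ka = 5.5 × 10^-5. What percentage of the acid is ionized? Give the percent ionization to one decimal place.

0.8%

C6H5COOH ⇌ C6H5COO- + H+; let x = [H+] at equilibrium.
x ≈ √(Ka·C₀) = √(5.5 × 10^-5 × 0.8) = 6.63 × 10^-3 M
Fraction ionized = 6.63 × 10^-3 / 0.8 = 0.0083 → 0.8%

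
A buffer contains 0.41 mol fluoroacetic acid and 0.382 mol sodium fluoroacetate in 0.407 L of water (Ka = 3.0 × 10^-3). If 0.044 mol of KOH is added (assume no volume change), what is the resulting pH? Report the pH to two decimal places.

OH- converts FCH2COOH to FCH2COO-: FCH2COOH → 0.366 mol, FCH2COO- → 0.426 mol.
pKa = −log(3.0 × 10^-3) = 2.523
Henderson–Hasselbalch with mole ratio 0.426/0.366: pH = 2.523 + (+0.066)

pH = 2.59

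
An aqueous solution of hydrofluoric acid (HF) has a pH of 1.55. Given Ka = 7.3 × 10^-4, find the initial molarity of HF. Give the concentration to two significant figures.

C₀ = 1.1 M

[H+] = 10^(-1.55) = 2.82 × 10^-2 M = x
Ka = x²/(C₀ − x) ⇒ C₀ = x + x²/Ka
C₀ = 2.82 × 10^-2 + (2.82 × 10^-2)²/(7.3 × 10^-4) = 1.12 M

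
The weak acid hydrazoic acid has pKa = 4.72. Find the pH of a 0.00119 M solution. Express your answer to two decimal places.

HN3 ⇌ N3- + H+
Ka = 10^(−4.72) = 1.91 × 10^-5
From the ICE table, Ka = [H+]²/(0.00119 − [H+]) = 1.91 × 10^-5.
[H+] is not negligible relative to C₀; solve [H+]² + 1.91e-05·[H+] − 2.27e-08 = 0.
[H+] = (−Ka + √(Ka² + 4·Ka·C₀))/2 = 1.42 × 10^-4 M
pH = −log[H+] = −log(1.42 × 10^-4) = 3.85

pH = 3.85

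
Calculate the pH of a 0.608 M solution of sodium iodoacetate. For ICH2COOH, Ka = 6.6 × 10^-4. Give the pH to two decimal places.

pH = 8.48

ICH2COO- is the conjugate base of the weak acid ICH2COOH.
Kb = Kw/Ka = 1.0×10^-14 / 6.6 × 10^-4 = 1.52 × 10^-11
Kb = [OH-]²/(0.608 − [OH-]) = 1.52 × 10^-11
Assume [OH-] ≪ 0.608: [OH-] ≈ √(1.52 × 10^-11 × 0.608) = 3.04 × 10^-6 M
Check: 0.0005% ionized — well under 5%, approximation valid.
pOH = −log(3.04 × 10^-6) = 5.52; pH = 14.00 − 5.52 = 8.48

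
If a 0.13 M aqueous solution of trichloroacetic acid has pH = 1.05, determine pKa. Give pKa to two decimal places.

pKa = 0.71

[H+] = 10^(-1.05) = 8.91 × 10^-2 M
At equilibrium [HA] = 0.13 − 8.91 × 10^-2 = 4.09 × 10^-2 M
Ka = [H+][A-]/[HA] = (8.91 × 10^-2)² / 4.09 × 10^-2 = 1.94 × 10^-1
pKa = -log(1.94 × 10^-1) = 0.71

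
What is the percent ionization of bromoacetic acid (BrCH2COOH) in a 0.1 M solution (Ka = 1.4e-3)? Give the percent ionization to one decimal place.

11.2%

BrCH2COOH ⇌ BrCH2COO- + H+; let x = [H+] at equilibrium.
Solve x² + 0.0014x − 0.00014 = 0 → x = 1.12 × 10^-2 M
Fraction ionized = 1.12 × 10^-2 / 0.1 = 0.1120 → 11.2%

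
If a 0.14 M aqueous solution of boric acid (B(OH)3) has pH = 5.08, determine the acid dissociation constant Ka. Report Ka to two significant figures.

[H+] = 10^(-5.08) = 8.32 × 10^-6 M
At equilibrium [HA] = 0.14 − 8.32 × 10^-6 = 1.40 × 10^-1 M
Ka = [H+][A-]/[HA] = (8.32 × 10^-6)² / 1.40 × 10^-1 = 4.9 × 10^-10

Ka = 4.9 × 10^-10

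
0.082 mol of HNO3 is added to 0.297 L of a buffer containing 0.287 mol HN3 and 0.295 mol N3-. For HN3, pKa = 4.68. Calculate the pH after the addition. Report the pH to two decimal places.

pH = 4.44

After neutralization: n(HN3) = 0.369 mol, n(N3-) = 0.213 mol.
Henderson–Hasselbalch with mole ratio 0.213/0.369: pH = 4.68 + (-0.239)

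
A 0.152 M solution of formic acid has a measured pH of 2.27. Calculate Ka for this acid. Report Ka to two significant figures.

Ka = 2.0 × 10^-4

[H+] = 10^(-2.27) = 5.37 × 10^-3 M
At equilibrium [HA] = 0.152 − 5.37 × 10^-3 = 1.47 × 10^-1 M
Ka = [H+][A-]/[HA] = (5.37 × 10^-3)² / 1.47 × 10^-1 = 2.0 × 10^-4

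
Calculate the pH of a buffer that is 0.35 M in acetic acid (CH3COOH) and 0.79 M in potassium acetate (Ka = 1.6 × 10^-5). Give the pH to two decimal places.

pH = 5.15

pKa = −log(1.6 × 10^-5) = 4.796
pH = pKa + log([A⁻]/[HA]) = 4.796 + log(0.79/0.35)
pH = 4.796 + (+0.354) = 5.15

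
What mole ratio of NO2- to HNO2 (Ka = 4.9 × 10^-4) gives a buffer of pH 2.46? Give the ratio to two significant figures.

ratio = 0.14

pKa = -log(4.9 × 10^-4) = 3.310
pH = pKa + log(r) ⇒ log(r) = 2.46 − 3.310 = -0.850
r = [NO2-]/[HNO2] = 10^(-0.850) = 0.141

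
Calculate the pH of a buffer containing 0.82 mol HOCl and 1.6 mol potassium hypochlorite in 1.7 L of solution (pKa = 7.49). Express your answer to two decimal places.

pH = pKa + log([A⁻]/[HA]) = 7.49 + log(1.6/0.82)
pH = 7.49 + (+0.290) = 7.78

pH = 7.78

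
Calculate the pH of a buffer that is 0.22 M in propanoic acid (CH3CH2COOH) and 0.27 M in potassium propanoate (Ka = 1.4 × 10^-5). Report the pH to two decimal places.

pKa = −log(1.4 × 10^-5) = 4.854
Henderson–Hasselbalch: pH = pKa + log([CH3CH2COO-]/[CH3CH2COOH]) = 4.854 + log(0.27/0.22)
pH = 4.854 + (+0.089) = 4.94

pH = 4.94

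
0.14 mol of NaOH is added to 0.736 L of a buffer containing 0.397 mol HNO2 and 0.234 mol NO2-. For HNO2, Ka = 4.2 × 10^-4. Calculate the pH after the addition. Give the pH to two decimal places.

OH- converts HNO2 to NO2-: HNO2 → 0.257 mol, NO2- → 0.374 mol.
pKa = −log(4.2 × 10^-4) = 3.377
pH = pKa + log([A⁻]/[HA]) = 3.377 + log(0.374/0.257) = 3.377 +0.163

pH = 3.54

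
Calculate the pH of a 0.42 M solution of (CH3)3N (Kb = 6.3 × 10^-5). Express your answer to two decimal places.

pH = 11.71

(CH3)3N + H2O ⇌ (CH3)3NH+ + OH-
Kb = [OH-]²/(0.42 − [OH-]) = 6.3 × 10^-5
Since Kb ≪ C₀, [OH-] ≈ √(Kb·C₀) = 5.14 × 10^-3 M.
Check: 1.2% ionized — well under 5%, approximation valid.
pOH = −log(5.14 × 10^-3) = 2.29; pH = 14.00 − 2.29 = 11.71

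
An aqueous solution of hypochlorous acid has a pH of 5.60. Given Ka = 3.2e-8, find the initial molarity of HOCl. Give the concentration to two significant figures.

[H+] = 10^(-5.60) = 2.51 × 10^-6 M = x
Ka = x²/(C₀ − x) ⇒ C₀ = x + x²/Ka
C₀ = 2.51 × 10^-6 + (2.51 × 10^-6)²/(3.2 × 10^-8) = 1.99 × 10^-4 M

C₀ = 2.0 × 10^-4 M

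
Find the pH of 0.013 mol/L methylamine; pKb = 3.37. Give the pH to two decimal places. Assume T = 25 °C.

CH3NH2 + H2O ⇌ CH3NH3+ + OH-
Kb = 10^(−3.37) = 4.27 × 10^-4
Kb = x²/(0.013 − x) = 4.27 × 10^-4
x is not negligible relative to C₀; solve x² + 0.000427·x − 5.55e-06 = 0.
x = [−0.000427 + √(0.000427² + 2.22e-05)]/2 = 2.15 × 10^-3 M
pOH = −log(2.15 × 10^-3) = 2.67; pH = 14.00 − 2.67 = 11.33

pH = 11.33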